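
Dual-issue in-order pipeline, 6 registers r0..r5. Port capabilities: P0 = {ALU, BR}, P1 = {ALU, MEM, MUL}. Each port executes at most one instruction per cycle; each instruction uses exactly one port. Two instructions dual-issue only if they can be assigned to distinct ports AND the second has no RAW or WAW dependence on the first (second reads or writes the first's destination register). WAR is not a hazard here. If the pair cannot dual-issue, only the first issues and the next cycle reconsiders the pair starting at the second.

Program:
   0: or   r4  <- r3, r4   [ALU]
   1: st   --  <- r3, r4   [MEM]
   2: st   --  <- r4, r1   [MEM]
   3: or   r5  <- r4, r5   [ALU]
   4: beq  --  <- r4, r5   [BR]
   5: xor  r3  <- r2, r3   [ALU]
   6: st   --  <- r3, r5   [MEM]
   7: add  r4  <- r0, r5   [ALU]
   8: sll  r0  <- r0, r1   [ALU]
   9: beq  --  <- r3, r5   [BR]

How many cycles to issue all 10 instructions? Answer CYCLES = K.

t=0 i0:or.ALU ; RAW r4
t=1 i1:st.MEM ; no-port MEM/MEM
t=2 i2/i3:st.MEM or.ALU ; dual
t=3 i4/i5:beq.BR xor.ALU ; dual
t=4 i6/i7:st.MEM add.ALU ; dual
t=5 i8/i9:sll.ALU beq.BR ; dual

CYCLES = 6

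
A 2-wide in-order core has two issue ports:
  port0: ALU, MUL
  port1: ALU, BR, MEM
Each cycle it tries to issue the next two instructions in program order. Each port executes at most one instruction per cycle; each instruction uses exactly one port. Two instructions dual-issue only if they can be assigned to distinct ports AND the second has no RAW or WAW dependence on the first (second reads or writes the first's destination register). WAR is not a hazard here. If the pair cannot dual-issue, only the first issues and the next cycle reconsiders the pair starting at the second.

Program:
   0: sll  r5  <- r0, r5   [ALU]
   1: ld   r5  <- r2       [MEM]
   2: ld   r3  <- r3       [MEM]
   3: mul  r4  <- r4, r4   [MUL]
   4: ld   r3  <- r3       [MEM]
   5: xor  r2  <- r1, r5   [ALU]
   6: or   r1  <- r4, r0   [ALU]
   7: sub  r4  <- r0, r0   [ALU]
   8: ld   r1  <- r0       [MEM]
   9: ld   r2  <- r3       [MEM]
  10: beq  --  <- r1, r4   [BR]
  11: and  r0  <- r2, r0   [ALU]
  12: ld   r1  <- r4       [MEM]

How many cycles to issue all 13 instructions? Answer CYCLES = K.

CYCLES = 9

  cy0 -> i0 (sll) WAW r5
  cy1 -> i1 (ld) no-port MEM/MEM
  cy2 -> i2&i3 (ld mul) pair
  cy3 -> i4&i5 (ld xor) pair
  cy4 -> i6&i7 (or sub) pair
  cy5 -> i8 (ld) no-port MEM/MEM
  cy6 -> i9 (ld) no-port MEM/BR
  cy7 -> i10&i11 (beq and) pair
  cy8 -> i12 (ld) tail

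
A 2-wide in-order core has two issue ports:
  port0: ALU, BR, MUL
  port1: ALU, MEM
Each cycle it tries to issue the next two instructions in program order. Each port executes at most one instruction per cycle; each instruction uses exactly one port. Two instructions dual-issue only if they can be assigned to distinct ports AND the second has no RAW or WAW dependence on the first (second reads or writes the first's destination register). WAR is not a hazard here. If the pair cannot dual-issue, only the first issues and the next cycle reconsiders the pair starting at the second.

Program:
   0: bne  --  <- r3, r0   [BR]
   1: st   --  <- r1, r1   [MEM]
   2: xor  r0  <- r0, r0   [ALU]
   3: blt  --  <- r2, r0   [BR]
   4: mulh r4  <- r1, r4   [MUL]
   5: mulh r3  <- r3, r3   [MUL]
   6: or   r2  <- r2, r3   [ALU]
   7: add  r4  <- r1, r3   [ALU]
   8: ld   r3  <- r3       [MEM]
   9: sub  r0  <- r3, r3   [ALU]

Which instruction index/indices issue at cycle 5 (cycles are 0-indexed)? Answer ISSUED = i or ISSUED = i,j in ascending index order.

ISSUED = 6,7

#0 head=0: bne st i0&i1 2-wide
#1 head=2: xor i2 RAW r0
#2 head=3: blt i3 no-port BR/MUL
#3 head=4: mulh i4 no-port MUL/MUL
#4 head=5: mulh i5 RAW r3
#5 head=6: or add i6&i7 2-wide
#6 head=8: ld i8 RAW r3
#7 head=9: sub i9 tail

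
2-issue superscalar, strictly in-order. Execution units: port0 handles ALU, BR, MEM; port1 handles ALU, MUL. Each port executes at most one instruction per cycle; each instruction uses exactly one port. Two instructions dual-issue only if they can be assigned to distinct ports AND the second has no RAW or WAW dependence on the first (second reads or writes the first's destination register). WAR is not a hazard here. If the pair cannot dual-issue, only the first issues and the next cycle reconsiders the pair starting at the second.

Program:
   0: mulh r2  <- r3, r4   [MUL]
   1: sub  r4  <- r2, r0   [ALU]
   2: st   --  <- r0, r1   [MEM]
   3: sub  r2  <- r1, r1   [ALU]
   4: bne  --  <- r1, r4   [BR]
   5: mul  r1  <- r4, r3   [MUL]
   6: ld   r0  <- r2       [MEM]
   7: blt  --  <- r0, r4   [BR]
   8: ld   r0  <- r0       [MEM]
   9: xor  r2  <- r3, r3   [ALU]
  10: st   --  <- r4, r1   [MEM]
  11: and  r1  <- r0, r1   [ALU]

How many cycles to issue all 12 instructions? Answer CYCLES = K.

#0 head=0: mulh.MUL i0 RAW r2
#1 head=1: sub.ALU;st.MEM i1&i2 pair
#2 head=3: sub.ALU;bne.BR i3&i4 pair
#3 head=5: mul.MUL;ld.MEM i5&i6 pair
#4 head=7: blt.BR i7 no-port BR/MEM
#5 head=8: ld.MEM;xor.ALU i8&i9 pair
#6 head=10: st.MEM;and.ALU i10&i11 pair

CYCLES = 7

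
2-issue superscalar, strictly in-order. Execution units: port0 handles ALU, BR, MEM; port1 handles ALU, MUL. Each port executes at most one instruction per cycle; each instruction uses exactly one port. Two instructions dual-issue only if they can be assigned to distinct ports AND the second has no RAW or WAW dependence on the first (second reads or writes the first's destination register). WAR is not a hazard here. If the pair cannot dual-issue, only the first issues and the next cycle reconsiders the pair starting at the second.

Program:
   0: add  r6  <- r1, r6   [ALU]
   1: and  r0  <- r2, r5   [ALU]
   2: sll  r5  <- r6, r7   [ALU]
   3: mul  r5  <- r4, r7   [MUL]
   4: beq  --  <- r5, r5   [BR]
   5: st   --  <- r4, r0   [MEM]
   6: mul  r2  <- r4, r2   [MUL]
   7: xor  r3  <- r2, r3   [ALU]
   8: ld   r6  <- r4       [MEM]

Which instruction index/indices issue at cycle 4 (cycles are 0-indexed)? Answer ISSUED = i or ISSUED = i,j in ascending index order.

0. add+and @i0/i1  | pair
1. sll @i2  | WAW r5
2. mul @i3  | RAW r5
3. beq @i4  | no-port BR/MEM
4. st+mul @i5/i6  | pair
5. xor+ld @i7/i8  | pair

ISSUED = 5,6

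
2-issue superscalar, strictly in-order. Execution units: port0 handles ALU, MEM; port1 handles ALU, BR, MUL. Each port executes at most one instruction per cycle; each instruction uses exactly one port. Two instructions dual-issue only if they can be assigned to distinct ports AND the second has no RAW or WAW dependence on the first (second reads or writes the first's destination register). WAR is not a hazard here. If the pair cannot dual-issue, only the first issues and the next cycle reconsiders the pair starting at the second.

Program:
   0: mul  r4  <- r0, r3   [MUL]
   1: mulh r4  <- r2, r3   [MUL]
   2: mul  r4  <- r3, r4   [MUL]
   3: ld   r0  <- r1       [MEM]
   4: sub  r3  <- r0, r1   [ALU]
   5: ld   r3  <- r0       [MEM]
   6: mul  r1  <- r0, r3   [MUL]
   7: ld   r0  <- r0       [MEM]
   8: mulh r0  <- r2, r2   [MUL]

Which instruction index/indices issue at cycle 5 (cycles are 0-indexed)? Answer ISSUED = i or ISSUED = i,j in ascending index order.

ISSUED = 6,7

  cy0 -> i0 (mul) no-port MUL/MUL
  cy1 -> i1 (mulh) no-port MUL/MUL
  cy2 -> i2/i3 (mul+ld) 2-wide
  cy3 -> i4 (sub) WAW r3
  cy4 -> i5 (ld) RAW r3
  cy5 -> i6/i7 (mul+ld) 2-wide
  cy6 -> i8 (mulh) tail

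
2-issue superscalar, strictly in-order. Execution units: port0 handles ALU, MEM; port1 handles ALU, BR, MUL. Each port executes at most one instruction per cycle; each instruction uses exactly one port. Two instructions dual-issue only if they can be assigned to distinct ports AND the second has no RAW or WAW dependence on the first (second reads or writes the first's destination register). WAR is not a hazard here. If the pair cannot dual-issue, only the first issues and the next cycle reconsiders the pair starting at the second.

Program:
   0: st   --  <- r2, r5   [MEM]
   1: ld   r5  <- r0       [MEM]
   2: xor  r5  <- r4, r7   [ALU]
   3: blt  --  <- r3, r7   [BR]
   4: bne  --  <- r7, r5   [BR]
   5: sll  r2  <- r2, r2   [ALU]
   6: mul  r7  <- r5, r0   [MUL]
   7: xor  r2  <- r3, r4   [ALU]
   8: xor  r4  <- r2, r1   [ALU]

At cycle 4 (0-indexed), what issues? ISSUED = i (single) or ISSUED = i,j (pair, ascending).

ISSUED = 6,7

  cy0 -> i0 (st) no-port MEM/MEM
  cy1 -> i1 (ld) WAW r5
  cy2 -> i2&i3 (xor;blt) dual
  cy3 -> i4&i5 (bne;sll) dual
  cy4 -> i6&i7 (mul;xor) dual
  cy5 -> i8 (xor) tail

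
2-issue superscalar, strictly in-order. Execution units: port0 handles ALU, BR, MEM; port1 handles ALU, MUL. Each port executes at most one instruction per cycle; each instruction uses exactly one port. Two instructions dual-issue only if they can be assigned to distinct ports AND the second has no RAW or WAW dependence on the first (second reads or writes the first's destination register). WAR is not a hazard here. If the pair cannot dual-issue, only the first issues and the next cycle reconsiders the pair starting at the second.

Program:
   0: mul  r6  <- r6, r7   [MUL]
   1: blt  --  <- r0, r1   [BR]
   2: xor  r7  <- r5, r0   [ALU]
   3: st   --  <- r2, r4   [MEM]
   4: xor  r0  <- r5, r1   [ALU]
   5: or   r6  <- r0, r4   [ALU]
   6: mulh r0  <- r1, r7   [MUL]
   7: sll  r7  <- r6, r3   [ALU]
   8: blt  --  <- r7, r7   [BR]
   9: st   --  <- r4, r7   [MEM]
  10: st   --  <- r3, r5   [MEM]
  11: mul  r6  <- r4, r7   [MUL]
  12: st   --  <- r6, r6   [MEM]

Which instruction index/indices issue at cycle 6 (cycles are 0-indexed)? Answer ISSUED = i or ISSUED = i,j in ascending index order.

ISSUED = 9

t=0 i0,i1:mul.MUL/blt.BR ; 2-wide
t=1 i2,i3:xor.ALU/st.MEM ; 2-wide
t=2 i4:xor.ALU ; RAW r0
t=3 i5,i6:or.ALU/mulh.MUL ; 2-wide
t=4 i7:sll.ALU ; RAW r7
t=5 i8:blt.BR ; no-port BR/MEM
t=6 i9:st.MEM ; no-port MEM/MEM
t=7 i10,i11:st.MEM/mul.MUL ; 2-wide
t=8 i12:st.MEM ; tail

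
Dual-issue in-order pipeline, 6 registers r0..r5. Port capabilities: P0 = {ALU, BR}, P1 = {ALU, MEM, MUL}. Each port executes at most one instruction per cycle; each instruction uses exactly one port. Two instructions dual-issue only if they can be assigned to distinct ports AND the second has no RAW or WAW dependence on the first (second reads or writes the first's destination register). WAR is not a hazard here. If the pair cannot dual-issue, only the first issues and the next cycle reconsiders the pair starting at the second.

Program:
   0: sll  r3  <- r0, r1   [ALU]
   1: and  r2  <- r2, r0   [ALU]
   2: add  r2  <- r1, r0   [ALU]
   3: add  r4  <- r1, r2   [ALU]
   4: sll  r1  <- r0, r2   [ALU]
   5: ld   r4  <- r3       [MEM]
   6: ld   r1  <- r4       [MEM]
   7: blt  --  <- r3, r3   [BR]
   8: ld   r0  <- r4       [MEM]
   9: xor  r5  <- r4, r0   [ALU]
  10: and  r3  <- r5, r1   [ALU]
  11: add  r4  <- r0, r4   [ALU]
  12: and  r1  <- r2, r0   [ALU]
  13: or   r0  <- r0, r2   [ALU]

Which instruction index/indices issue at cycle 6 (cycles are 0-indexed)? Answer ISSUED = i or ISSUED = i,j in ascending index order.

ISSUED = 9

#0 head=0: sll and i0+i1 pair
#1 head=2: add i2 RAW r2
#2 head=3: add sll i3+i4 pair
#3 head=5: ld i5 no-port MEM/MEM
#4 head=6: ld blt i6+i7 pair
#5 head=8: ld i8 RAW r0
#6 head=9: xor i9 RAW r5
#7 head=10: and add i10+i11 pair
#8 head=12: and or i12+i13 pair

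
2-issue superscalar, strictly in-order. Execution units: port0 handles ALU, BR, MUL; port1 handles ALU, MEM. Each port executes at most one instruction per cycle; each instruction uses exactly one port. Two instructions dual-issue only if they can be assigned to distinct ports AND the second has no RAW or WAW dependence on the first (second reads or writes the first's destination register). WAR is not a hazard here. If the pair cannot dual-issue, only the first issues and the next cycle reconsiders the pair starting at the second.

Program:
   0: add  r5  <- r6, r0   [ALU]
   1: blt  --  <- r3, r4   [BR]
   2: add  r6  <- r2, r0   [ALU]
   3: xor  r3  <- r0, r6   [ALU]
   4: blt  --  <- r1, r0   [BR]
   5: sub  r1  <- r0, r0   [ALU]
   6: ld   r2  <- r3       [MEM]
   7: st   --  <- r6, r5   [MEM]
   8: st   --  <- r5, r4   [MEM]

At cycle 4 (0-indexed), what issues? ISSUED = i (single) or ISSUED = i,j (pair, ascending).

ISSUED = 7

#0 head=0: add;blt i0&i1 pair
#1 head=2: add i2 RAW r6
#2 head=3: xor;blt i3&i4 pair
#3 head=5: sub;ld i5&i6 pair
#4 head=7: st i7 no-port MEM/MEM
#5 head=8: st i8 tail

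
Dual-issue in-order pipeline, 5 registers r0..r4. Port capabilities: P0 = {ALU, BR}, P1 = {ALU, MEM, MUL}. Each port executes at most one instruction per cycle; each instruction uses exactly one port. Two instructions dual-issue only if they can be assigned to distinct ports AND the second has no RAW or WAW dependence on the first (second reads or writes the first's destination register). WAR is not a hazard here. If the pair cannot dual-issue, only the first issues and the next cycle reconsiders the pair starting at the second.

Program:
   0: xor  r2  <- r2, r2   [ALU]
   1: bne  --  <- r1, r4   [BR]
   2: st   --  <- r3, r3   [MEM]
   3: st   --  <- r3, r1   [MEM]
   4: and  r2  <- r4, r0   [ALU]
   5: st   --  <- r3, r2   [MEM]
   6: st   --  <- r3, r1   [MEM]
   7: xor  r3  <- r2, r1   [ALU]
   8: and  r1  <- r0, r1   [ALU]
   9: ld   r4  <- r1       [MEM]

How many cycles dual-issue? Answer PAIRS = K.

PAIRS = 3

0. xor bne @i0,i1  | pair
1. st @i2  | no-port MEM/MEM
2. st and @i3,i4  | pair
3. st @i5  | no-port MEM/MEM
4. st xor @i6,i7  | pair
5. and @i8  | RAW r1
6. ld @i9  | tail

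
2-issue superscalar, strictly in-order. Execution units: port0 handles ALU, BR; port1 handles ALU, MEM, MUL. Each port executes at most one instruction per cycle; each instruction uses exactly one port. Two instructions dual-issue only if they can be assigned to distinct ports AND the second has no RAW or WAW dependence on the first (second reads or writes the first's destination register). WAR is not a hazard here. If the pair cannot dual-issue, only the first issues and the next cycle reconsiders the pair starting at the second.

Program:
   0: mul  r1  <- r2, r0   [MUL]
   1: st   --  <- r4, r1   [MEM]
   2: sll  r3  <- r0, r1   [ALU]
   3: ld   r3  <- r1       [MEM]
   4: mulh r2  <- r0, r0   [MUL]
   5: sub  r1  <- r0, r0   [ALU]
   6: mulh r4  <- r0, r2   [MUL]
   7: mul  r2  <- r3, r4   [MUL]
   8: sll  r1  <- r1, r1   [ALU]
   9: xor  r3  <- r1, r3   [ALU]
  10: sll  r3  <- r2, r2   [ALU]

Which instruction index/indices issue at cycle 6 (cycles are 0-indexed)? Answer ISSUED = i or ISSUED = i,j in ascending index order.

ISSUED = 9

c0: i0 mul  no-port MUL/MEM
c1: i1&i2 st+sll  pair
c2: i3 ld  no-port MEM/MUL
c3: i4&i5 mulh+sub  pair
c4: i6 mulh  no-port MUL/MUL
c5: i7&i8 mul+sll  pair
c6: i9 xor  WAW r3
c7: i10 sll  tail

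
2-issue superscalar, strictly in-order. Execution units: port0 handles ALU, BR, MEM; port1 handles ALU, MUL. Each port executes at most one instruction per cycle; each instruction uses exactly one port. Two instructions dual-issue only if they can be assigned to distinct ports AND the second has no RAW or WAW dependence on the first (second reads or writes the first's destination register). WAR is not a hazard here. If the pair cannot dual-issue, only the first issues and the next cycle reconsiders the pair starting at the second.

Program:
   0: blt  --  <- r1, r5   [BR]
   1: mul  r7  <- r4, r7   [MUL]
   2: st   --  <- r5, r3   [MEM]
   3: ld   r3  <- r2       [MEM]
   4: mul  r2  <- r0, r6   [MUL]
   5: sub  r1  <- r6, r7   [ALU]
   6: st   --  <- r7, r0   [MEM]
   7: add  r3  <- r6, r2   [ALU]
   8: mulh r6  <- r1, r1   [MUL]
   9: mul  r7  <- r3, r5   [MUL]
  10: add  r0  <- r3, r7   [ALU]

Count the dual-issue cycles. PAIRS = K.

t=0 i0&i1:blt.BR+mul.MUL ; dual
t=1 i2:st.MEM ; no-port MEM/MEM
t=2 i3&i4:ld.MEM+mul.MUL ; dual
t=3 i5&i6:sub.ALU+st.MEM ; dual
t=4 i7&i8:add.ALU+mulh.MUL ; dual
t=5 i9:mul.MUL ; RAW r7
t=6 i10:add.ALU ; tail

PAIRS = 4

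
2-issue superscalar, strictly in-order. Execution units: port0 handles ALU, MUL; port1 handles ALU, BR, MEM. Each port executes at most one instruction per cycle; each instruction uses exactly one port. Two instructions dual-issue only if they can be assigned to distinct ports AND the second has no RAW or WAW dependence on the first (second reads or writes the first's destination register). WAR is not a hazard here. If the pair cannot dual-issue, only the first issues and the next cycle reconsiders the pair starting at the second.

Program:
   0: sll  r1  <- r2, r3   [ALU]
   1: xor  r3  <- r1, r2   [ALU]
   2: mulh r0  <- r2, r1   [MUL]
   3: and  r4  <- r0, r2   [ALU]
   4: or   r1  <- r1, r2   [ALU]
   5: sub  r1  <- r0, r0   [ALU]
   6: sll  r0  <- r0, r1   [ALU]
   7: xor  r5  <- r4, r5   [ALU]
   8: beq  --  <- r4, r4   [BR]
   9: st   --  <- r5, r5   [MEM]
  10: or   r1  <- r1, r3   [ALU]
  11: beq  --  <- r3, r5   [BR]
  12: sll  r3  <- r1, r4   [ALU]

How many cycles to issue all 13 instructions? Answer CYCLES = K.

c0: i0 sll  RAW r1
c1: i1/i2 xor/mulh  pair
c2: i3/i4 and/or  pair
c3: i5 sub  RAW r1
c4: i6/i7 sll/xor  pair
c5: i8 beq  no-port BR/MEM
c6: i9/i10 st/or  pair
c7: i11/i12 beq/sll  pair

CYCLES = 8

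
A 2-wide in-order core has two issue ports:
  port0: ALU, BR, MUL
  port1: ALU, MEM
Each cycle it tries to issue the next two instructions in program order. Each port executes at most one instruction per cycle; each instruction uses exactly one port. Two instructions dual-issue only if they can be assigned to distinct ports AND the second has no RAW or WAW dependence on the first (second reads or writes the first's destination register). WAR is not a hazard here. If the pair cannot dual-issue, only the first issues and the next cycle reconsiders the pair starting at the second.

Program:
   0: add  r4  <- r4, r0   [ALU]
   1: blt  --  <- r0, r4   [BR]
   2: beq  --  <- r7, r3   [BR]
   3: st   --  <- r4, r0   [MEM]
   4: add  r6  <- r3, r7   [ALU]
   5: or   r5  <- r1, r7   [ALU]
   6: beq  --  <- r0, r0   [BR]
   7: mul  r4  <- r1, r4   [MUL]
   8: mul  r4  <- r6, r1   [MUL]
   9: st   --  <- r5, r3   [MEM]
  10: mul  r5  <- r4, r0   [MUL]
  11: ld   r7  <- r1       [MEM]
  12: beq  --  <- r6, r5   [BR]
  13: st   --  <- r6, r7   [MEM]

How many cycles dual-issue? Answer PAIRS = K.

0. add @i0  | RAW r4
1. blt @i1  | no-port BR/BR
2. beq+st @i2+i3  | pair
3. add+or @i4+i5  | pair
4. beq @i6  | no-port BR/MUL
5. mul @i7  | no-port MUL/MUL
6. mul+st @i8+i9  | pair
7. mul+ld @i10+i11  | pair
8. beq+st @i12+i13  | pair

PAIRS = 5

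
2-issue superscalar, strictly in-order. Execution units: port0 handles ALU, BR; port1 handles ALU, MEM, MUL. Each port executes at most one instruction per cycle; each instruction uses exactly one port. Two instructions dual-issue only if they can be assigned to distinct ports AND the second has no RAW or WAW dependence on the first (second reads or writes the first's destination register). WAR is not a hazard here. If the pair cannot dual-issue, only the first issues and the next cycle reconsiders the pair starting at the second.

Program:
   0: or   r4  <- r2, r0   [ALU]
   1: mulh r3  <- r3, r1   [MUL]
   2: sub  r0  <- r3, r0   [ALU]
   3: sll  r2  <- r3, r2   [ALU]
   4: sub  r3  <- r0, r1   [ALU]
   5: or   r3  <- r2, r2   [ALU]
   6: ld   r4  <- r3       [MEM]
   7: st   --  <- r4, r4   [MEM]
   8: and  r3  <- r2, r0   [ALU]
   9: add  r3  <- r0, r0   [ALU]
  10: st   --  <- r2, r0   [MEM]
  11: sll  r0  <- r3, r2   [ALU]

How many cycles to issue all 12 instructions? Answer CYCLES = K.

CYCLES = 8

[0] i0/i1  or.ALU mulh.MUL  -- dual
[1] i2/i3  sub.ALU sll.ALU  -- dual
[2] i4  sub.ALU  -- WAW r3
[3] i5  or.ALU  -- RAW r3
[4] i6  ld.MEM  -- no-port MEM/MEM
[5] i7/i8  st.MEM and.ALU  -- dual
[6] i9/i10  add.ALU st.MEM  -- dual
[7] i11  sll.ALU  -- tail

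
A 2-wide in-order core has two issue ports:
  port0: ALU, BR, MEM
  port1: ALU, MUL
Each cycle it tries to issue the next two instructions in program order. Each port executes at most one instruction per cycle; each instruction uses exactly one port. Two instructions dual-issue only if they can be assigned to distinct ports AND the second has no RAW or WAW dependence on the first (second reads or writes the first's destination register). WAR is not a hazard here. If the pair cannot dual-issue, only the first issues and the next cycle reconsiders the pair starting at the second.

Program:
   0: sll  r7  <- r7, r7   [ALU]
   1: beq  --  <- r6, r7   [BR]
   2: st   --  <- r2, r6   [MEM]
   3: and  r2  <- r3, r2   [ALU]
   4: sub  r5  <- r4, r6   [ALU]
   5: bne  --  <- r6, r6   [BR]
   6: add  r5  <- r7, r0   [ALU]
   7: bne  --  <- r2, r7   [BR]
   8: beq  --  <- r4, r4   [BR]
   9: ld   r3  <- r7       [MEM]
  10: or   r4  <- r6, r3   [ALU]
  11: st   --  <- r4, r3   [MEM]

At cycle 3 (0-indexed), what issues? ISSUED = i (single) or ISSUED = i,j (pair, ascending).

ISSUED = 4,5

0. sll.ALU @i0  | RAW r7
1. beq.BR @i1  | no-port BR/MEM
2. st.MEM and.ALU @i2&i3  | dual
3. sub.ALU bne.BR @i4&i5  | dual
4. add.ALU bne.BR @i6&i7  | dual
5. beq.BR @i8  | no-port BR/MEM
6. ld.MEM @i9  | RAW r3
7. or.ALU @i10  | RAW r4
8. st.MEM @i11  | tail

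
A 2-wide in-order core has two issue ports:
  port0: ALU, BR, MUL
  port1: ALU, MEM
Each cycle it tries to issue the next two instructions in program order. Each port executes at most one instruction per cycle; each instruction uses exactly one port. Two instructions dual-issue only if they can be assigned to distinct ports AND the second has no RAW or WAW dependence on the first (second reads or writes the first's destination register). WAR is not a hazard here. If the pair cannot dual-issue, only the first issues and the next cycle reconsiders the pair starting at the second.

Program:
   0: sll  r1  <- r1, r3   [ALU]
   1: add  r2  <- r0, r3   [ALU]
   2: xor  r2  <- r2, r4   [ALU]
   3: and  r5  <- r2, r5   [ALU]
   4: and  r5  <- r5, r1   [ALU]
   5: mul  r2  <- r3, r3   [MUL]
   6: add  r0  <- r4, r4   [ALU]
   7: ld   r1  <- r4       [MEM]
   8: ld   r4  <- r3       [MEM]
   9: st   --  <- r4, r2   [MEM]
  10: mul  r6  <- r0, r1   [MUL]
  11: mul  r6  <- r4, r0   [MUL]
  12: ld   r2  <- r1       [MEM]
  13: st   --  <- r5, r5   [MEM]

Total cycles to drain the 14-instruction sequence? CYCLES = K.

CYCLES = 9

0. sll;add @i0,i1  | pair
1. xor @i2  | RAW r2
2. and @i3  | RAW+WAW r5
3. and;mul @i4,i5  | pair
4. add;ld @i6,i7  | pair
5. ld @i8  | no-port MEM/MEM
6. st;mul @i9,i10  | pair
7. mul;ld @i11,i12  | pair
8. st @i13  | tail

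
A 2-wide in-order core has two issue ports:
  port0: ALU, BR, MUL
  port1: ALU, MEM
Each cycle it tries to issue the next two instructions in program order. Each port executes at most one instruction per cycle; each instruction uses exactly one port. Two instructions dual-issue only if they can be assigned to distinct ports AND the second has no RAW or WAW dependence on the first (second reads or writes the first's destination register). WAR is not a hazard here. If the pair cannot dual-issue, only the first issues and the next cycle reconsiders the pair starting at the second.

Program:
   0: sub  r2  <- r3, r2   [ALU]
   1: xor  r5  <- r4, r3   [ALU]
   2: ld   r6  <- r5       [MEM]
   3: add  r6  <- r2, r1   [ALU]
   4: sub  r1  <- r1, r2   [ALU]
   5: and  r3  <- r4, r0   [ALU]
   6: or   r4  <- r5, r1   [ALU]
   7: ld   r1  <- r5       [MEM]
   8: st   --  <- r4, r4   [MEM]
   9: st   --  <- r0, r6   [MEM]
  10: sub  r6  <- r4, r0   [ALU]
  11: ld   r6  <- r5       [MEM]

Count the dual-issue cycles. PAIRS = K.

[0] i0&i1  sub+xor  -- dual
[1] i2  ld  -- WAW r6
[2] i3&i4  add+sub  -- dual
[3] i5&i6  and+or  -- dual
[4] i7  ld  -- no-port MEM/MEM
[5] i8  st  -- no-port MEM/MEM
[6] i9&i10  st+sub  -- dual
[7] i11  ld  -- tail

PAIRS = 4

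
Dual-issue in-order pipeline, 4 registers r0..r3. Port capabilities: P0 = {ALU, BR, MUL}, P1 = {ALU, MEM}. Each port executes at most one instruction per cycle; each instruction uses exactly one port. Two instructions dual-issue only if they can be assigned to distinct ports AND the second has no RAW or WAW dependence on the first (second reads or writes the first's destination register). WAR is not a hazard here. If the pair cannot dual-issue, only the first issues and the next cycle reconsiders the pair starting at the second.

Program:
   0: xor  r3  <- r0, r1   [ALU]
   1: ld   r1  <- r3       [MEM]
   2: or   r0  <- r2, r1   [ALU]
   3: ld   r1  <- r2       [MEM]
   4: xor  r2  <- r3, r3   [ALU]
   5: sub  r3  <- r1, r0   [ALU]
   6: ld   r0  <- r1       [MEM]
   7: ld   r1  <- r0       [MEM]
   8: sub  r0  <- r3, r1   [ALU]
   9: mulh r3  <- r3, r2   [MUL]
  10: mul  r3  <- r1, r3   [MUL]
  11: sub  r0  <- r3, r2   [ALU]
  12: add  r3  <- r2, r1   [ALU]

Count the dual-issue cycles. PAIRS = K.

c0: i0 xor  RAW r3
c1: i1 ld  RAW r1
c2: i2/i3 or/ld  2-wide
c3: i4/i5 xor/sub  2-wide
c4: i6 ld  no-port MEM/MEM
c5: i7 ld  RAW r1
c6: i8/i9 sub/mulh  2-wide
c7: i10 mul  RAW r3
c8: i11/i12 sub/add  2-wide

PAIRS = 4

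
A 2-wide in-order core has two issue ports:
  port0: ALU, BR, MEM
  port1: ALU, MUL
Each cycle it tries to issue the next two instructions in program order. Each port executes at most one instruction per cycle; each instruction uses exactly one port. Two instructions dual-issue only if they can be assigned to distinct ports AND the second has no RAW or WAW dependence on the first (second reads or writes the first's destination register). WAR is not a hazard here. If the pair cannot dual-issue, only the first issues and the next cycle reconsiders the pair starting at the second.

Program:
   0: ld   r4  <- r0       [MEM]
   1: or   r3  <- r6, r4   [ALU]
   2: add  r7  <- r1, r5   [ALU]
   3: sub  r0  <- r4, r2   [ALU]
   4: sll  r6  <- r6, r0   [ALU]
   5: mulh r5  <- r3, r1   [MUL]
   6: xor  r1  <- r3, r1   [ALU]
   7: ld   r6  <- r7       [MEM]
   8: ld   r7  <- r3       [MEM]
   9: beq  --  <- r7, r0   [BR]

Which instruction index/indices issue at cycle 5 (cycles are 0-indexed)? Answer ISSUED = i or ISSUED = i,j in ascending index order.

ISSUED = 8

c0: i0 ld.MEM  RAW r4
c1: i1,i2 or.ALU/add.ALU  pair
c2: i3 sub.ALU  RAW r0
c3: i4,i5 sll.ALU/mulh.MUL  pair
c4: i6,i7 xor.ALU/ld.MEM  pair
c5: i8 ld.MEM  no-port MEM/BR
c6: i9 beq.BR  tail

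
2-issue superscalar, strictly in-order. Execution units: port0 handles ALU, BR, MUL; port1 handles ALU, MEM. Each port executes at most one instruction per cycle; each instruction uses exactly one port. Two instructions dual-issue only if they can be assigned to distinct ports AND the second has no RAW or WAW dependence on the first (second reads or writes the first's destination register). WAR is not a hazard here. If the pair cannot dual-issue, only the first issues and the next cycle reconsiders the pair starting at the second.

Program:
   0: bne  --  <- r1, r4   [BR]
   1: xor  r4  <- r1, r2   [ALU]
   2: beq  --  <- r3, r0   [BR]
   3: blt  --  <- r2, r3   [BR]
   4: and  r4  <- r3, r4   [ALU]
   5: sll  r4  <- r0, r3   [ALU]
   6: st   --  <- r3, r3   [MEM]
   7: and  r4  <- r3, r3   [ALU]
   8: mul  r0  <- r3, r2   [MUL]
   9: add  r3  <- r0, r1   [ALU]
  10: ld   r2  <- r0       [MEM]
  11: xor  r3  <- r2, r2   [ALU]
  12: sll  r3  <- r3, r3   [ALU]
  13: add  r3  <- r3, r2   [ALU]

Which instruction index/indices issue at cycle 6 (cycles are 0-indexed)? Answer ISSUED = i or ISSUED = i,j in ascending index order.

[0] i0&i1  bne xor  -- dual
[1] i2  beq  -- no-port BR/BR
[2] i3&i4  blt and  -- dual
[3] i5&i6  sll st  -- dual
[4] i7&i8  and mul  -- dual
[5] i9&i10  add ld  -- dual
[6] i11  xor  -- RAW+WAW r3
[7] i12  sll  -- RAW+WAW r3
[8] i13  add  -- tail

ISSUED = 11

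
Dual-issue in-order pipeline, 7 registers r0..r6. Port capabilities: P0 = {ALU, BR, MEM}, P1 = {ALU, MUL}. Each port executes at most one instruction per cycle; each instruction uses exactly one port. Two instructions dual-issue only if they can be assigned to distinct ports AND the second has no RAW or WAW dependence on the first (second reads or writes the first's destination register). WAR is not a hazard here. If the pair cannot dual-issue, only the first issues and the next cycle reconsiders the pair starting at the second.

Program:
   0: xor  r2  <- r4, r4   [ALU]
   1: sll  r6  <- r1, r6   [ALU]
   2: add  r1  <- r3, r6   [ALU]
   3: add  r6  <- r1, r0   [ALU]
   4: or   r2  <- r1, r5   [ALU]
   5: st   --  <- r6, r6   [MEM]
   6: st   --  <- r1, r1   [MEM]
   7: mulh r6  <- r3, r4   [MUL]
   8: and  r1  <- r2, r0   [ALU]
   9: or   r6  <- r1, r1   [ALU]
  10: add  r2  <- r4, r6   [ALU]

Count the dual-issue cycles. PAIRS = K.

#0 head=0: xor.ALU/sll.ALU i0,i1 2-wide
#1 head=2: add.ALU i2 RAW r1
#2 head=3: add.ALU/or.ALU i3,i4 2-wide
#3 head=5: st.MEM i5 no-port MEM/MEM
#4 head=6: st.MEM/mulh.MUL i6,i7 2-wide
#5 head=8: and.ALU i8 RAW r1
#6 head=9: or.ALU i9 RAW r6
#7 head=10: add.ALU i10 tail

PAIRS = 3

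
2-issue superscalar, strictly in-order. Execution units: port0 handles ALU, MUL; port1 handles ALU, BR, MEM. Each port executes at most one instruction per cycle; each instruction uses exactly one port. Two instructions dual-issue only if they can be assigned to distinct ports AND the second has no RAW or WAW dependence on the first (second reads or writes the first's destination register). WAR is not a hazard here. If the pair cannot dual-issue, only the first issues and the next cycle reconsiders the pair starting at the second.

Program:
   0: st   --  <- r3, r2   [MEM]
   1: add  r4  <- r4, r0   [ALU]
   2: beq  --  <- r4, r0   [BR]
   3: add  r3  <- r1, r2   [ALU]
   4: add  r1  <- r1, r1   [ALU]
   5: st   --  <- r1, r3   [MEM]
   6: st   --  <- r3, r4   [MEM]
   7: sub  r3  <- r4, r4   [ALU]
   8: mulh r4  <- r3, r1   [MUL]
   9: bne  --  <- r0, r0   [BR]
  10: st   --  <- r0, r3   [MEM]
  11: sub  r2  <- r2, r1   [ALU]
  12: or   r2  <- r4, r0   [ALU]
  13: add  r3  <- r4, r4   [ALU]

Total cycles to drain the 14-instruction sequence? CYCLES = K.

CYCLES = 8

0. st.MEM/add.ALU @i0,i1  | pair
1. beq.BR/add.ALU @i2,i3  | pair
2. add.ALU @i4  | RAW r1
3. st.MEM @i5  | no-port MEM/MEM
4. st.MEM/sub.ALU @i6,i7  | pair
5. mulh.MUL/bne.BR @i8,i9  | pair
6. st.MEM/sub.ALU @i10,i11  | pair
7. or.ALU/add.ALU @i12,i13  | pair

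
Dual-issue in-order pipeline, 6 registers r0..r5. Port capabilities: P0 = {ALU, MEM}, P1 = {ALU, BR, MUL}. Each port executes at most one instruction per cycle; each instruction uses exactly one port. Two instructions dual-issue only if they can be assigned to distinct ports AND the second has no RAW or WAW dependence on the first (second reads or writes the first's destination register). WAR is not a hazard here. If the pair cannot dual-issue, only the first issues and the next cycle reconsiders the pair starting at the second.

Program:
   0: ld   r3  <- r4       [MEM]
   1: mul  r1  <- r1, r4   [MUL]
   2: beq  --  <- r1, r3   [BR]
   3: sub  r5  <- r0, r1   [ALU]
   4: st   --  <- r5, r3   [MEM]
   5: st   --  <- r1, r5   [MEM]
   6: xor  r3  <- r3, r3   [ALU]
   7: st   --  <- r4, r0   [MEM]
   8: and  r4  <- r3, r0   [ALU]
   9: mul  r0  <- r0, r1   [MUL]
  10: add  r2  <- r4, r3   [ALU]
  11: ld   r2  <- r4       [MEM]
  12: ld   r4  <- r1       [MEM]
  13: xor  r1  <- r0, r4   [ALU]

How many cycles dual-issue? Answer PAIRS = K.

0. ld.MEM;mul.MUL @i0/i1  | pair
1. beq.BR;sub.ALU @i2/i3  | pair
2. st.MEM @i4  | no-port MEM/MEM
3. st.MEM;xor.ALU @i5/i6  | pair
4. st.MEM;and.ALU @i7/i8  | pair
5. mul.MUL;add.ALU @i9/i10  | pair
6. ld.MEM @i11  | no-port MEM/MEM
7. ld.MEM @i12  | RAW r4
8. xor.ALU @i13  | tail

PAIRS = 5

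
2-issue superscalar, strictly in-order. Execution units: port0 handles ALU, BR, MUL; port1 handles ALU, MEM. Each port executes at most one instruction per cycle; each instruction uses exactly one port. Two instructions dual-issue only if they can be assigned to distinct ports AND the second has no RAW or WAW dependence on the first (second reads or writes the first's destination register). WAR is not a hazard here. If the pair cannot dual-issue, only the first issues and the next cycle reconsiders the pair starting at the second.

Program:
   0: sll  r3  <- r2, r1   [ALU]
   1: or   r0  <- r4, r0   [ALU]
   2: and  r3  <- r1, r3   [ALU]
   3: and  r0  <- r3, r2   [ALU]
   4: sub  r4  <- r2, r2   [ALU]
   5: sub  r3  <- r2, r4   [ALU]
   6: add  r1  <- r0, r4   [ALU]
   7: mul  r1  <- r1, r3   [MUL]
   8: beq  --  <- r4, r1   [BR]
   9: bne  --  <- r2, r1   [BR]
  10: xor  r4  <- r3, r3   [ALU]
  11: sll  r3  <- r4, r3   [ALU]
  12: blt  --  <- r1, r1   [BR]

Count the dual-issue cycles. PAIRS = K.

t=0 i0+i1:sll+or ; pair
t=1 i2:and ; RAW r3
t=2 i3+i4:and+sub ; pair
t=3 i5+i6:sub+add ; pair
t=4 i7:mul ; no-port MUL/BR
t=5 i8:beq ; no-port BR/BR
t=6 i9+i10:bne+xor ; pair
t=7 i11+i12:sll+blt ; pair

PAIRS = 5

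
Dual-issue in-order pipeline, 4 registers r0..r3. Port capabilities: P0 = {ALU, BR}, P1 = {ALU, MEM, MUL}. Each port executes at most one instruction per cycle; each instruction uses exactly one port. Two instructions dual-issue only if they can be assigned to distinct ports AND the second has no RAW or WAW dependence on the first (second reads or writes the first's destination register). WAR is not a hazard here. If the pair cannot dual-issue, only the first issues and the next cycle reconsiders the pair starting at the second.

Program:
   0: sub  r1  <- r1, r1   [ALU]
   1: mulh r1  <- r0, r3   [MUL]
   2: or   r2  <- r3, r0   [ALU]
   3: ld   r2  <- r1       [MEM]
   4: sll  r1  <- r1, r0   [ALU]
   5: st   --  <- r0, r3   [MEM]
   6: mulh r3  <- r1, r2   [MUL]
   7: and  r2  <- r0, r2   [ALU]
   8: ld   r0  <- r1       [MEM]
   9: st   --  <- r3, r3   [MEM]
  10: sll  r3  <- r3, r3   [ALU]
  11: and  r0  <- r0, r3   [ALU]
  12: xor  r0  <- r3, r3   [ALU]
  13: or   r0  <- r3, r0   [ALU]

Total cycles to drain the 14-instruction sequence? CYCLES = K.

CYCLES = 10

t=0 i0:sub.ALU ; WAW r1
t=1 i1&i2:mulh.MUL or.ALU ; 2-wide
t=2 i3&i4:ld.MEM sll.ALU ; 2-wide
t=3 i5:st.MEM ; no-port MEM/MUL
t=4 i6&i7:mulh.MUL and.ALU ; 2-wide
t=5 i8:ld.MEM ; no-port MEM/MEM
t=6 i9&i10:st.MEM sll.ALU ; 2-wide
t=7 i11:and.ALU ; WAW r0
t=8 i12:xor.ALU ; RAW+WAW r0
t=9 i13:or.ALU ; tail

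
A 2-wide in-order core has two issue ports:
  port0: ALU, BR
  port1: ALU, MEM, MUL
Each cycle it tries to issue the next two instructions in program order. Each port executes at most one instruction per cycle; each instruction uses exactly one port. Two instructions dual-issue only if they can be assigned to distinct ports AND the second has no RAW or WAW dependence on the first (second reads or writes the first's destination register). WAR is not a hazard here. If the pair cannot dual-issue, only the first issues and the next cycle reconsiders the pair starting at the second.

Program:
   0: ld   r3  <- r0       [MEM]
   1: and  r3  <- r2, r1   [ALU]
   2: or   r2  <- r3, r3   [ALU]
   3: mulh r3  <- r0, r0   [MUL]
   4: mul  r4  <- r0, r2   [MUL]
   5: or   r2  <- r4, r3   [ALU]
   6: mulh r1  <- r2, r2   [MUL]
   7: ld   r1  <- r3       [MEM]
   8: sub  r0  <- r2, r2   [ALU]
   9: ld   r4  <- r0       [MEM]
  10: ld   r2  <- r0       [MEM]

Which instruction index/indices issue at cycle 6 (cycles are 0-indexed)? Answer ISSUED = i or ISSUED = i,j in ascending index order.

#0 head=0: ld.MEM i0 WAW r3
#1 head=1: and.ALU i1 RAW r3
#2 head=2: or.ALU mulh.MUL i2/i3 2-wide
#3 head=4: mul.MUL i4 RAW r4
#4 head=5: or.ALU i5 RAW r2
#5 head=6: mulh.MUL i6 no-port MUL/MEM
#6 head=7: ld.MEM sub.ALU i7/i8 2-wide
#7 head=9: ld.MEM i9 no-port MEM/MEM
#8 head=10: ld.MEM i10 tail

ISSUED = 7,8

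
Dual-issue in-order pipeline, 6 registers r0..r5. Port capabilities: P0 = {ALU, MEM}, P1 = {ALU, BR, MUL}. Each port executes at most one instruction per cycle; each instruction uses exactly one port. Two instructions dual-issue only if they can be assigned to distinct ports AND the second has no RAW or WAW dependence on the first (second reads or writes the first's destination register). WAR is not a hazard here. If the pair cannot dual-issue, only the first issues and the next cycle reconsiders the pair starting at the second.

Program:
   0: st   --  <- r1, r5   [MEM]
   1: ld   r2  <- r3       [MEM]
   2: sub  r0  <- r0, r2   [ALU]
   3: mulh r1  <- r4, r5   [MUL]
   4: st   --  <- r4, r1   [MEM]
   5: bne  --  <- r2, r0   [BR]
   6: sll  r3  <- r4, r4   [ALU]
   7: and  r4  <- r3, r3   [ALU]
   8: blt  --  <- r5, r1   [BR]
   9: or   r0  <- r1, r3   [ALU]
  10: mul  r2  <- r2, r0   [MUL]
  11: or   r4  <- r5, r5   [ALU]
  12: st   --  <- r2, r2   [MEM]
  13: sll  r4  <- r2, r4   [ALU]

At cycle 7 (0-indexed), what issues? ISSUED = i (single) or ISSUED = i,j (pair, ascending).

0. st @i0  | no-port MEM/MEM
1. ld @i1  | RAW r2
2. sub;mulh @i2+i3  | 2-wide
3. st;bne @i4+i5  | 2-wide
4. sll @i6  | RAW r3
5. and;blt @i7+i8  | 2-wide
6. or @i9  | RAW r0
7. mul;or @i10+i11  | 2-wide
8. st;sll @i12+i13  | 2-wide

ISSUED = 10,11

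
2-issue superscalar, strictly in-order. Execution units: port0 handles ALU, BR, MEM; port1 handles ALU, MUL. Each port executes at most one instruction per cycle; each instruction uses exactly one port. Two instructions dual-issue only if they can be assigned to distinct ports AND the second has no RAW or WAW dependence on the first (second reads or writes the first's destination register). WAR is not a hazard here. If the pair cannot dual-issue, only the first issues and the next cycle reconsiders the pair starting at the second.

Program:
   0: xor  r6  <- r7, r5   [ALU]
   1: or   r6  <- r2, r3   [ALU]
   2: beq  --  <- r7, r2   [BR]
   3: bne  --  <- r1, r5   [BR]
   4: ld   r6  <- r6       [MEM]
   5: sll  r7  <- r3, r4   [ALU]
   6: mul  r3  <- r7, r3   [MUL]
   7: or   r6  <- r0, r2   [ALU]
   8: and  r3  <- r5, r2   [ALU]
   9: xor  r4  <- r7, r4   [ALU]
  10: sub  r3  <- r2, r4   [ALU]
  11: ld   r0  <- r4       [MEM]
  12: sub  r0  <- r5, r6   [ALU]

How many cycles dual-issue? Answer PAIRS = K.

PAIRS = 5

t=0 i0:xor.ALU ; WAW r6
t=1 i1,i2:or.ALU beq.BR ; 2-wide
t=2 i3:bne.BR ; no-port BR/MEM
t=3 i4,i5:ld.MEM sll.ALU ; 2-wide
t=4 i6,i7:mul.MUL or.ALU ; 2-wide
t=5 i8,i9:and.ALU xor.ALU ; 2-wide
t=6 i10,i11:sub.ALU ld.MEM ; 2-wide
t=7 i12:sub.ALU ; tail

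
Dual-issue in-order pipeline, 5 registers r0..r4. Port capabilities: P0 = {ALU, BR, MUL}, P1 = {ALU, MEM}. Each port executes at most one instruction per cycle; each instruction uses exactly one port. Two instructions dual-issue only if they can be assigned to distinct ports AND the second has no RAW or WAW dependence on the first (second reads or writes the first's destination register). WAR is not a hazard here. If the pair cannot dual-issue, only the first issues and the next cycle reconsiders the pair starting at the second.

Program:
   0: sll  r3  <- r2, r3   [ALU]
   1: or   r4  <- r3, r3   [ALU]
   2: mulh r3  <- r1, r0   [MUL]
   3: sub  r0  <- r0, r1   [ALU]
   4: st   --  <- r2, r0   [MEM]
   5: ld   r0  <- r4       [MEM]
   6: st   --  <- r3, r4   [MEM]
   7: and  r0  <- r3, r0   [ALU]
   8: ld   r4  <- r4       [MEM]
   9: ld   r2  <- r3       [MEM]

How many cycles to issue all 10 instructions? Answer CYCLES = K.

0. sll @i0  | RAW r3
1. or/mulh @i1,i2  | dual
2. sub @i3  | RAW r0
3. st @i4  | no-port MEM/MEM
4. ld @i5  | no-port MEM/MEM
5. st/and @i6,i7  | dual
6. ld @i8  | no-port MEM/MEM
7. ld @i9  | tail

CYCLES = 8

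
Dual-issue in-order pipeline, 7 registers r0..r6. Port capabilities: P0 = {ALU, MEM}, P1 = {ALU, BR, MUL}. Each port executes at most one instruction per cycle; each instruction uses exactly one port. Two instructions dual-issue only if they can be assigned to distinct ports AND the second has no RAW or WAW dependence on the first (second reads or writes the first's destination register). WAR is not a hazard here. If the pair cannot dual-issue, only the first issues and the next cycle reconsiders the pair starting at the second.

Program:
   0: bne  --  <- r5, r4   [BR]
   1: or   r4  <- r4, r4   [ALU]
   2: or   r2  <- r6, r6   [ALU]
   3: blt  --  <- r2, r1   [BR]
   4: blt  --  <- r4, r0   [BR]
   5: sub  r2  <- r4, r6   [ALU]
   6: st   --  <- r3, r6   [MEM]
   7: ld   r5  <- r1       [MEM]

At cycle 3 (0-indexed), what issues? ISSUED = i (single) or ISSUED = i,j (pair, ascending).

t=0 i0,i1:bne+or ; 2-wide
t=1 i2:or ; RAW r2
t=2 i3:blt ; no-port BR/BR
t=3 i4,i5:blt+sub ; 2-wide
t=4 i6:st ; no-port MEM/MEM
t=5 i7:ld ; tail

ISSUED = 4,5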